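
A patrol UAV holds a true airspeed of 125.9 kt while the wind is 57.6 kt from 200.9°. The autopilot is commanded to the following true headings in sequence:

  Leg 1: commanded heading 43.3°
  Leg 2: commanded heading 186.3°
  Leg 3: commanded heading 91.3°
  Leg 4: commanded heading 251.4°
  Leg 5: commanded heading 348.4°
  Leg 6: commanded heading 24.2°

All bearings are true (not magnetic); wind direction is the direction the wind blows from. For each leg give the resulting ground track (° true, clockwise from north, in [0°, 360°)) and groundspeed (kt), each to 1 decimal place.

Leg 1: track=36.3°, groundspeed=180.5 kt
Leg 2: track=174.6°, groundspeed=71.6 kt
Leg 3: track=70.8°, groundspeed=155.0 kt
Leg 4: track=277.9°, groundspeed=99.7 kt
Leg 5: track=358.5°, groundspeed=177.2 kt
Leg 6: track=23.2°, groundspeed=183.4 kt

Leg 1: heading 43.3°; drift -7.0° → track 36.3°, groundspeed 180.5 kt
Leg 2: heading 186.3°; drift -11.7° → track 174.6°, groundspeed 71.6 kt
Leg 3: heading 91.3°; drift -20.5° → track 70.8°, groundspeed 155.0 kt
Leg 4: heading 251.4°; drift +26.5° → track 277.9°, groundspeed 99.7 kt
Leg 5: heading 348.4°; drift +10.1° → track 358.5°, groundspeed 177.2 kt
Leg 6: heading 24.2°; drift -1.0° → track 23.2°, groundspeed 183.4 kt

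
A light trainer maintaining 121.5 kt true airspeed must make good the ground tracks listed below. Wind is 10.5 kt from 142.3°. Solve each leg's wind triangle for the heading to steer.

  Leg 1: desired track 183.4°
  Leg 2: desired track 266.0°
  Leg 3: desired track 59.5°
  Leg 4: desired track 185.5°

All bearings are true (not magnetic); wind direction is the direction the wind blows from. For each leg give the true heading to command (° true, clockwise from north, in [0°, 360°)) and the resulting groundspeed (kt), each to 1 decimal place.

Leg 1: desired track 183.4°; wind correction -3.3° → command heading 180.1°, groundspeed 113.4 kt
Leg 2: desired track 266.0°; wind correction -4.1° → command heading 261.9°, groundspeed 127.0 kt
Leg 3: desired track 59.5°; wind correction +4.9° → command heading 64.4°, groundspeed 119.7 kt
Leg 4: desired track 185.5°; wind correction -3.4° → command heading 182.1°, groundspeed 113.6 kt

Leg 1: heading=180.1°, groundspeed=113.4 kt
Leg 2: heading=261.9°, groundspeed=127.0 kt
Leg 3: heading=64.4°, groundspeed=119.7 kt
Leg 4: heading=182.1°, groundspeed=113.6 kt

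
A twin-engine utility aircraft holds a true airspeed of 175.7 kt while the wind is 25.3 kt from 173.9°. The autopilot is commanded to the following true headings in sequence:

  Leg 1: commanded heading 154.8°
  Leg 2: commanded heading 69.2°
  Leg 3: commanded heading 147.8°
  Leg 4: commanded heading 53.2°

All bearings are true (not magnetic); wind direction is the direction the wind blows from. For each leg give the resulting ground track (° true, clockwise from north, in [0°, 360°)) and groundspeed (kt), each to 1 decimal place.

Leg 1: track=151.7°, groundspeed=152.0 kt
Leg 2: track=61.5°, groundspeed=183.8 kt
Leg 3: track=143.6°, groundspeed=153.4 kt
Leg 4: track=46.6°, groundspeed=189.9 kt

Leg 1: heading 154.8°; drift -3.1° → track 151.7°, groundspeed 152.0 kt
Leg 2: heading 69.2°; drift -7.7° → track 61.5°, groundspeed 183.8 kt
Leg 3: heading 147.8°; drift -4.2° → track 143.6°, groundspeed 153.4 kt
Leg 4: heading 53.2°; drift -6.6° → track 46.6°, groundspeed 189.9 kt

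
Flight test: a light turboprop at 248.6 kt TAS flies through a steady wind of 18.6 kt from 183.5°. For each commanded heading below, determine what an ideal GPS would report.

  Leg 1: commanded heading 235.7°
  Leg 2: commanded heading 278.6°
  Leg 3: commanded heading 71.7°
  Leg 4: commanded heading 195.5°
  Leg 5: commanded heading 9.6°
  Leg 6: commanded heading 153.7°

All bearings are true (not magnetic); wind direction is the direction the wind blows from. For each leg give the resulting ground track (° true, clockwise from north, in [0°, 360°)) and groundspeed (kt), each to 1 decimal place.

Leg 1: track=239.2°, groundspeed=237.7 kt
Leg 2: track=282.8°, groundspeed=250.9 kt
Leg 3: track=67.8°, groundspeed=256.1 kt
Leg 4: track=196.5°, groundspeed=230.4 kt
Leg 5: track=9.2°, groundspeed=267.1 kt
Leg 6: track=151.4°, groundspeed=232.6 kt

Leg 1: heading 235.7°; drift +3.5° → track 239.2°, groundspeed 237.7 kt
Leg 2: heading 278.6°; drift +4.2° → track 282.8°, groundspeed 250.9 kt
Leg 3: heading 71.7°; drift -3.9° → track 67.8°, groundspeed 256.1 kt
Leg 4: heading 195.5°; drift +1.0° → track 196.5°, groundspeed 230.4 kt
Leg 5: heading 9.6°; drift -0.4° → track 9.2°, groundspeed 267.1 kt
Leg 6: heading 153.7°; drift -2.3° → track 151.4°, groundspeed 232.6 kt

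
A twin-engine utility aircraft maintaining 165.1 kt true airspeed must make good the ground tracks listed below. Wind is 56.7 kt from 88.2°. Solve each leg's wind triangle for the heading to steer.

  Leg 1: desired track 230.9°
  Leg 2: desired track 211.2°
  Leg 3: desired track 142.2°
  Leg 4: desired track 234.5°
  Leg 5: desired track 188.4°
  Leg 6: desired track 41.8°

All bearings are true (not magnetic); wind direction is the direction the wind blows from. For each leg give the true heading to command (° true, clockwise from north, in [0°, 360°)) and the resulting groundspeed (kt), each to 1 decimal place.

Leg 1: desired track 230.9°; wind correction -12.0° → command heading 218.9°, groundspeed 206.6 kt
Leg 2: desired track 211.2°; wind correction -16.7° → command heading 194.5°, groundspeed 189.0 kt
Leg 3: desired track 142.2°; wind correction -16.1° → command heading 126.1°, groundspeed 125.3 kt
Leg 4: desired track 234.5°; wind correction -11.0° → command heading 223.5°, groundspeed 209.2 kt
Leg 5: desired track 188.4°; wind correction -19.8° → command heading 168.6°, groundspeed 165.4 kt
Leg 6: desired track 41.8°; wind correction +14.4° → command heading 56.2°, groundspeed 120.8 kt

Leg 1: heading=218.9°, groundspeed=206.6 kt
Leg 2: heading=194.5°, groundspeed=189.0 kt
Leg 3: heading=126.1°, groundspeed=125.3 kt
Leg 4: heading=223.5°, groundspeed=209.2 kt
Leg 5: heading=168.6°, groundspeed=165.4 kt
Leg 6: heading=56.2°, groundspeed=120.8 kt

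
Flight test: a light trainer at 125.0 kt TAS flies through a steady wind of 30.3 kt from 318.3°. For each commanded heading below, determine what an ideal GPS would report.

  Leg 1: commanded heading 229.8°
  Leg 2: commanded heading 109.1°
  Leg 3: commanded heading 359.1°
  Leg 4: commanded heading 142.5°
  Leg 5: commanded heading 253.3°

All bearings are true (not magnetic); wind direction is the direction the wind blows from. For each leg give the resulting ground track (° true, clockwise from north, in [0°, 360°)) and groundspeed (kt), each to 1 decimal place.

Leg 1: track=216.1°, groundspeed=127.8 kt
Leg 2: track=114.7°, groundspeed=152.2 kt
Leg 3: track=10.1°, groundspeed=104.0 kt
Leg 4: track=141.7°, groundspeed=155.2 kt
Leg 5: track=239.5°, groundspeed=115.5 kt

Leg 1: heading 229.8°; drift -13.7° → track 216.1°, groundspeed 127.8 kt
Leg 2: heading 109.1°; drift +5.6° → track 114.7°, groundspeed 152.2 kt
Leg 3: heading 359.1°; drift +11.0° → track 10.1°, groundspeed 104.0 kt
Leg 4: heading 142.5°; drift -0.8° → track 141.7°, groundspeed 155.2 kt
Leg 5: heading 253.3°; drift -13.8° → track 239.5°, groundspeed 115.5 kt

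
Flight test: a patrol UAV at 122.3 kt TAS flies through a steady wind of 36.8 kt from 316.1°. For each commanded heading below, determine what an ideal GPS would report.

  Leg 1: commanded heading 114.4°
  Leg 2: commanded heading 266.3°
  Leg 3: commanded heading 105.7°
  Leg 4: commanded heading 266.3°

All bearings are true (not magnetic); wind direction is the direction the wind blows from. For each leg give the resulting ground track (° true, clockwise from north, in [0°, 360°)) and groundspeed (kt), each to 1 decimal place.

Leg 1: heading 114.4°; drift +5.0° → track 119.4°, groundspeed 157.1 kt
Leg 2: heading 266.3°; drift -15.9° → track 250.4°, groundspeed 102.5 kt
Leg 3: heading 105.7°; drift +6.9° → track 112.6°, groundspeed 155.2 kt
Leg 4: heading 266.3°; drift -15.9° → track 250.4°, groundspeed 102.5 kt

Leg 1: track=119.4°, groundspeed=157.1 kt
Leg 2: track=250.4°, groundspeed=102.5 kt
Leg 3: track=112.6°, groundspeed=155.2 kt
Leg 4: track=250.4°, groundspeed=102.5 kt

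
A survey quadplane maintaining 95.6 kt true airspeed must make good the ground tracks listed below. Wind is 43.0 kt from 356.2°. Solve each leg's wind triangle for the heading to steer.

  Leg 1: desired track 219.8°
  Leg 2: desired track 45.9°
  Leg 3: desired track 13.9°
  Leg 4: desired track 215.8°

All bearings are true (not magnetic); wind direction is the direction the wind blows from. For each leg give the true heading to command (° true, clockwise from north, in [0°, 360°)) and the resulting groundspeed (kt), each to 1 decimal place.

Leg 1: heading=237.9°, groundspeed=122.0 kt
Leg 2: heading=25.8°, groundspeed=62.0 kt
Leg 3: heading=6.0°, groundspeed=53.7 kt
Leg 4: heading=232.5°, groundspeed=124.7 kt

Leg 1: desired track 219.8°; wind correction +18.1° → command heading 237.9°, groundspeed 122.0 kt
Leg 2: desired track 45.9°; wind correction -20.1° → command heading 25.8°, groundspeed 62.0 kt
Leg 3: desired track 13.9°; wind correction -7.9° → command heading 6.0°, groundspeed 53.7 kt
Leg 4: desired track 215.8°; wind correction +16.7° → command heading 232.5°, groundspeed 124.7 kt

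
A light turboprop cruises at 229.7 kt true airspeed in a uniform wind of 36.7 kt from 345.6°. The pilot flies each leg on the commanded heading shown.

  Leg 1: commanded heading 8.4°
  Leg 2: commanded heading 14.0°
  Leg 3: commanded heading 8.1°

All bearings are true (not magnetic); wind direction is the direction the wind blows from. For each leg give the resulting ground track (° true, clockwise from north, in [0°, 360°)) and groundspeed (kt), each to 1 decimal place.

Leg 1: heading 8.4°; drift +4.2° → track 12.6°, groundspeed 196.4 kt
Leg 2: heading 14.0°; drift +5.1° → track 19.1°, groundspeed 198.2 kt
Leg 3: heading 8.1°; drift +4.1° → track 12.2°, groundspeed 196.3 kt

Leg 1: track=12.6°, groundspeed=196.4 kt
Leg 2: track=19.1°, groundspeed=198.2 kt
Leg 3: track=12.2°, groundspeed=196.3 kt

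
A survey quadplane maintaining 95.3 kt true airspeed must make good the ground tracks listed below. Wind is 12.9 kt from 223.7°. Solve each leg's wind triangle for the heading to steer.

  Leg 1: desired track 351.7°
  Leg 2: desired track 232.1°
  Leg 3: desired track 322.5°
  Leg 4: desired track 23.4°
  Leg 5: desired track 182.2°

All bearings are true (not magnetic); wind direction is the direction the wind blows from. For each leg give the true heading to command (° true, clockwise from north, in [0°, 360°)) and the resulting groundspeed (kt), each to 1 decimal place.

Leg 1: desired track 351.7°; wind correction -6.1° → command heading 345.6°, groundspeed 102.7 kt
Leg 2: desired track 232.1°; wind correction -1.1° → command heading 231.0°, groundspeed 82.5 kt
Leg 3: desired track 322.5°; wind correction -7.7° → command heading 314.8°, groundspeed 96.4 kt
Leg 4: desired track 23.4°; wind correction -2.7° → command heading 20.7°, groundspeed 107.3 kt
Leg 5: desired track 182.2°; wind correction +5.1° → command heading 187.3°, groundspeed 85.3 kt

Leg 1: heading=345.6°, groundspeed=102.7 kt
Leg 2: heading=231.0°, groundspeed=82.5 kt
Leg 3: heading=314.8°, groundspeed=96.4 kt
Leg 4: heading=20.7°, groundspeed=107.3 kt
Leg 5: heading=187.3°, groundspeed=85.3 kt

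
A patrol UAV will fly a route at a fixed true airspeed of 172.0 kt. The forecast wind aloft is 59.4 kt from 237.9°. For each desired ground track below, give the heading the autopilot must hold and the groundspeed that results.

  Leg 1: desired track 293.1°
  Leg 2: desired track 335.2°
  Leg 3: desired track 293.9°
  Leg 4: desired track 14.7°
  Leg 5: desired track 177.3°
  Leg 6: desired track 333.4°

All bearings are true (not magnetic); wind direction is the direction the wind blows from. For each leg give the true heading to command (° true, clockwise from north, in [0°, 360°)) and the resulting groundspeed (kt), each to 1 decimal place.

Leg 1: heading=276.6°, groundspeed=131.0 kt
Leg 2: heading=315.2°, groundspeed=169.1 kt
Leg 3: heading=277.3°, groundspeed=131.6 kt
Leg 4: heading=1.0°, groundspeed=210.4 kt
Leg 5: heading=194.8°, groundspeed=134.9 kt
Leg 6: heading=313.3°, groundspeed=167.2 kt

Leg 1: desired track 293.1°; wind correction -16.5° → command heading 276.6°, groundspeed 131.0 kt
Leg 2: desired track 335.2°; wind correction -20.0° → command heading 315.2°, groundspeed 169.1 kt
Leg 3: desired track 293.9°; wind correction -16.6° → command heading 277.3°, groundspeed 131.6 kt
Leg 4: desired track 14.7°; wind correction -13.7° → command heading 1.0°, groundspeed 210.4 kt
Leg 5: desired track 177.3°; wind correction +17.5° → command heading 194.8°, groundspeed 134.9 kt
Leg 6: desired track 333.4°; wind correction -20.1° → command heading 313.3°, groundspeed 167.2 kt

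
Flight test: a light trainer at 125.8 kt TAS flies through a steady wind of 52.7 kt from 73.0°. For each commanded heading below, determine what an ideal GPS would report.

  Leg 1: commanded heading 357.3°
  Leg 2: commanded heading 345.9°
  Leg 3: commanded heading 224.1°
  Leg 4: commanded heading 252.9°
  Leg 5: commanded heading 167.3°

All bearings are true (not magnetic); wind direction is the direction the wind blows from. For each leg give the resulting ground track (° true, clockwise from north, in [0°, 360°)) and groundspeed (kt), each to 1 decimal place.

Leg 1: heading 357.3°; drift -24.4° → track 332.9°, groundspeed 123.8 kt
Leg 2: heading 345.9°; drift -23.1° → track 322.8°, groundspeed 133.9 kt
Leg 3: heading 224.1°; drift +8.4° → track 232.5°, groundspeed 173.8 kt
Leg 4: heading 252.9°; drift +0.0° → track 252.9°, groundspeed 178.5 kt
Leg 5: heading 167.3°; drift +22.0° → track 189.3°, groundspeed 140.0 kt

Leg 1: track=332.9°, groundspeed=123.8 kt
Leg 2: track=322.8°, groundspeed=133.9 kt
Leg 3: track=232.5°, groundspeed=173.8 kt
Leg 4: track=252.9°, groundspeed=178.5 kt
Leg 5: track=189.3°, groundspeed=140.0 kt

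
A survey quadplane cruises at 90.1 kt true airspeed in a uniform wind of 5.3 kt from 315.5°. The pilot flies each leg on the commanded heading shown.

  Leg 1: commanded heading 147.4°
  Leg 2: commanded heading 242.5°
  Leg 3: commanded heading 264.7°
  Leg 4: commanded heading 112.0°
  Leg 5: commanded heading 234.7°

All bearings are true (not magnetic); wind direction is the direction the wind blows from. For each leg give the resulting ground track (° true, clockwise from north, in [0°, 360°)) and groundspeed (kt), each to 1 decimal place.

Leg 1: heading 147.4°; drift -0.7° → track 146.7°, groundspeed 95.3 kt
Leg 2: heading 242.5°; drift -3.3° → track 239.2°, groundspeed 88.7 kt
Leg 3: heading 264.7°; drift -2.7° → track 262.0°, groundspeed 86.8 kt
Leg 4: heading 112.0°; drift +1.3° → track 113.3°, groundspeed 95.0 kt
Leg 5: heading 234.7°; drift -3.4° → track 231.3°, groundspeed 89.4 kt

Leg 1: track=146.7°, groundspeed=95.3 kt
Leg 2: track=239.2°, groundspeed=88.7 kt
Leg 3: track=262.0°, groundspeed=86.8 kt
Leg 4: track=113.3°, groundspeed=95.0 kt
Leg 5: track=231.3°, groundspeed=89.4 kt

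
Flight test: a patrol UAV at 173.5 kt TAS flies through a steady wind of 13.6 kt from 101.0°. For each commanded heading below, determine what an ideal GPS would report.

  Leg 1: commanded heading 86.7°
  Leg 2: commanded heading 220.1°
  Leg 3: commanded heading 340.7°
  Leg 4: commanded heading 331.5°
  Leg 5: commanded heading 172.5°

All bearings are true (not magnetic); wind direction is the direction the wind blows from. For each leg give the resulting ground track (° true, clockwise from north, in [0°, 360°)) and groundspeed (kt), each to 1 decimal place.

Leg 1: track=85.5°, groundspeed=160.4 kt
Leg 2: track=223.9°, groundspeed=180.5 kt
Leg 3: track=337.0°, groundspeed=180.7 kt
Leg 4: track=328.2°, groundspeed=182.5 kt
Leg 5: track=176.9°, groundspeed=169.7 kt

Leg 1: heading 86.7°; drift -1.2° → track 85.5°, groundspeed 160.4 kt
Leg 2: heading 220.1°; drift +3.8° → track 223.9°, groundspeed 180.5 kt
Leg 3: heading 340.7°; drift -3.7° → track 337.0°, groundspeed 180.7 kt
Leg 4: heading 331.5°; drift -3.3° → track 328.2°, groundspeed 182.5 kt
Leg 5: heading 172.5°; drift +4.4° → track 176.9°, groundspeed 169.7 kt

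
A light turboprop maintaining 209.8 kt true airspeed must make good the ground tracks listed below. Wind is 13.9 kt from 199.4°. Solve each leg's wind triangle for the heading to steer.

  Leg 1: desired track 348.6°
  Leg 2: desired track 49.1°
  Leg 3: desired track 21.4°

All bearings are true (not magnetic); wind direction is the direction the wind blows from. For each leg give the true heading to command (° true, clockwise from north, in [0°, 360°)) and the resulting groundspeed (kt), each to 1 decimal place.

Leg 1: desired track 348.6°; wind correction -1.9° → command heading 346.7°, groundspeed 221.6 kt
Leg 2: desired track 49.1°; wind correction +1.9° → command heading 51.0°, groundspeed 221.8 kt
Leg 3: desired track 21.4°; wind correction +0.1° → command heading 21.5°, groundspeed 223.7 kt

Leg 1: heading=346.7°, groundspeed=221.6 kt
Leg 2: heading=51.0°, groundspeed=221.8 kt
Leg 3: heading=21.5°, groundspeed=223.7 kt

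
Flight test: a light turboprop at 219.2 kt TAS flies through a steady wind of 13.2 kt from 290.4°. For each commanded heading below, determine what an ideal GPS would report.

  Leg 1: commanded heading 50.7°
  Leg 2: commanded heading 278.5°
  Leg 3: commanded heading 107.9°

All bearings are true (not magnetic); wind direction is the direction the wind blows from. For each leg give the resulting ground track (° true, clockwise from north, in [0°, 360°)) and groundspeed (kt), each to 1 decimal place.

Leg 1: heading 50.7°; drift +2.9° → track 53.6°, groundspeed 226.1 kt
Leg 2: heading 278.5°; drift -0.8° → track 277.7°, groundspeed 206.3 kt
Leg 3: heading 107.9°; drift +0.1° → track 108.0°, groundspeed 232.4 kt

Leg 1: track=53.6°, groundspeed=226.1 kt
Leg 2: track=277.7°, groundspeed=206.3 kt
Leg 3: track=108.0°, groundspeed=232.4 kt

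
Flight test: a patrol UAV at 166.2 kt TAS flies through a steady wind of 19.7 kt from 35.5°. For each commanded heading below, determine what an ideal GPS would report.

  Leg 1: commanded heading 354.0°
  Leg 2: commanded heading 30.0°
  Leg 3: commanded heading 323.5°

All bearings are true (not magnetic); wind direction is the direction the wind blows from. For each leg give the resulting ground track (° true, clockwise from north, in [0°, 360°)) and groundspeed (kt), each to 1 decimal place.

Leg 1: heading 354.0°; drift -4.9° → track 349.1°, groundspeed 152.0 kt
Leg 2: heading 30.0°; drift -0.7° → track 29.3°, groundspeed 146.6 kt
Leg 3: heading 323.5°; drift -6.7° → track 316.8°, groundspeed 161.2 kt

Leg 1: track=349.1°, groundspeed=152.0 kt
Leg 2: track=29.3°, groundspeed=146.6 kt
Leg 3: track=316.8°, groundspeed=161.2 kt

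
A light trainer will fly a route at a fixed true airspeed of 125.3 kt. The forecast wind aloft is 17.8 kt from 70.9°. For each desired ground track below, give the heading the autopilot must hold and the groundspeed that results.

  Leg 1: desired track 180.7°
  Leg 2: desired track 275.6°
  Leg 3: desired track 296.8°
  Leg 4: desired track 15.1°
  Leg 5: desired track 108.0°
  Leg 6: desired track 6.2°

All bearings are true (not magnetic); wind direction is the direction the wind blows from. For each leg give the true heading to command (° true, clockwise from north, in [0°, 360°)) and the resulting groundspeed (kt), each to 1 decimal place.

Leg 1: heading=173.0°, groundspeed=130.2 kt
Leg 2: heading=279.0°, groundspeed=141.3 kt
Leg 3: heading=302.7°, groundspeed=137.0 kt
Leg 4: heading=21.8°, groundspeed=114.4 kt
Leg 5: heading=103.1°, groundspeed=110.6 kt
Leg 6: heading=13.6°, groundspeed=116.7 kt

Leg 1: desired track 180.7°; wind correction -7.7° → command heading 173.0°, groundspeed 130.2 kt
Leg 2: desired track 275.6°; wind correction +3.4° → command heading 279.0°, groundspeed 141.3 kt
Leg 3: desired track 296.8°; wind correction +5.9° → command heading 302.7°, groundspeed 137.0 kt
Leg 4: desired track 15.1°; wind correction +6.7° → command heading 21.8°, groundspeed 114.4 kt
Leg 5: desired track 108.0°; wind correction -4.9° → command heading 103.1°, groundspeed 110.6 kt
Leg 6: desired track 6.2°; wind correction +7.4° → command heading 13.6°, groundspeed 116.7 kt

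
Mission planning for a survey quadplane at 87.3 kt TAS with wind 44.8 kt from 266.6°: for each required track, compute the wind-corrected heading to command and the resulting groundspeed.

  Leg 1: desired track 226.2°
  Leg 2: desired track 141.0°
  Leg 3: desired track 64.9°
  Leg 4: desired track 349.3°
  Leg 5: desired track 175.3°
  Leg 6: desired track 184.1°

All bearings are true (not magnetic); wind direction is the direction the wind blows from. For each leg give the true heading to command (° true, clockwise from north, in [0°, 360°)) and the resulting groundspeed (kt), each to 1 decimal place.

Leg 1: desired track 226.2°; wind correction +19.4° → command heading 245.6°, groundspeed 48.2 kt
Leg 2: desired track 141.0°; wind correction +24.7° → command heading 165.7°, groundspeed 105.4 kt
Leg 3: desired track 64.9°; wind correction -10.9° → command heading 54.0°, groundspeed 127.3 kt
Leg 4: desired track 349.3°; wind correction -30.6° → command heading 318.7°, groundspeed 69.5 kt
Leg 5: desired track 175.3°; wind correction +30.9° → command heading 206.2°, groundspeed 76.0 kt
Leg 6: desired track 184.1°; wind correction +30.6° → command heading 214.7°, groundspeed 69.3 kt

Leg 1: heading=245.6°, groundspeed=48.2 kt
Leg 2: heading=165.7°, groundspeed=105.4 kt
Leg 3: heading=54.0°, groundspeed=127.3 kt
Leg 4: heading=318.7°, groundspeed=69.5 kt
Leg 5: heading=206.2°, groundspeed=76.0 kt
Leg 6: heading=214.7°, groundspeed=69.3 kt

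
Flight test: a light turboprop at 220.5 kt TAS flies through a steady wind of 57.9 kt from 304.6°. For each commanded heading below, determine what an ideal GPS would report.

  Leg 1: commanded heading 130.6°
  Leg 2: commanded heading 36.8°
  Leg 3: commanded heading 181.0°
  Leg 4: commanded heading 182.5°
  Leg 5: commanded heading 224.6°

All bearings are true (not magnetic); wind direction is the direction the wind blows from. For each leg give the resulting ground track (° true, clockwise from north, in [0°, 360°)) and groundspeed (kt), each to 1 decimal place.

Leg 1: heading 130.6°; drift -1.2° → track 129.4°, groundspeed 278.1 kt
Leg 2: heading 36.8°; drift +14.6° → track 51.4°, groundspeed 230.1 kt
Leg 3: heading 181.0°; drift -10.8° → track 170.2°, groundspeed 257.1 kt
Leg 4: heading 182.5°; drift -11.0° → track 171.5°, groundspeed 256.0 kt
Leg 5: heading 224.6°; drift -15.2° → track 209.4°, groundspeed 218.0 kt

Leg 1: track=129.4°, groundspeed=278.1 kt
Leg 2: track=51.4°, groundspeed=230.1 kt
Leg 3: track=170.2°, groundspeed=257.1 kt
Leg 4: track=171.5°, groundspeed=256.0 kt
Leg 5: track=209.4°, groundspeed=218.0 kt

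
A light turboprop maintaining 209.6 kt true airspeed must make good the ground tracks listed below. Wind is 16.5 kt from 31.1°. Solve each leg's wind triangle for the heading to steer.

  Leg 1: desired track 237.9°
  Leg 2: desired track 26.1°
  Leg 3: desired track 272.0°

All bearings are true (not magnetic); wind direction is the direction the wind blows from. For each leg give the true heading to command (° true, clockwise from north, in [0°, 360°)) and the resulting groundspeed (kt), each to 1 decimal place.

Leg 1: heading=239.9°, groundspeed=224.2 kt
Leg 2: heading=26.5°, groundspeed=193.2 kt
Leg 3: heading=275.9°, groundspeed=217.1 kt

Leg 1: desired track 237.9°; wind correction +2.0° → command heading 239.9°, groundspeed 224.2 kt
Leg 2: desired track 26.1°; wind correction +0.4° → command heading 26.5°, groundspeed 193.2 kt
Leg 3: desired track 272.0°; wind correction +3.9° → command heading 275.9°, groundspeed 217.1 kt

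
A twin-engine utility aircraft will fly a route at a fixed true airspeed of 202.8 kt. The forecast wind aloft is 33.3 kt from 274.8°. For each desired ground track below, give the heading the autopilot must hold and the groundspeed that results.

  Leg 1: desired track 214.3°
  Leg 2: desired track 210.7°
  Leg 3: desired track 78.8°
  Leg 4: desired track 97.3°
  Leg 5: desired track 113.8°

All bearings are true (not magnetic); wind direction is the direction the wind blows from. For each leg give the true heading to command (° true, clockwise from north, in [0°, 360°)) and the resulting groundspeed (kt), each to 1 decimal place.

Leg 1: heading=222.5°, groundspeed=184.3 kt
Leg 2: heading=219.2°, groundspeed=186.0 kt
Leg 3: heading=76.2°, groundspeed=234.6 kt
Leg 4: heading=97.7°, groundspeed=236.1 kt
Leg 5: heading=116.9°, groundspeed=234.0 kt

Leg 1: desired track 214.3°; wind correction +8.2° → command heading 222.5°, groundspeed 184.3 kt
Leg 2: desired track 210.7°; wind correction +8.5° → command heading 219.2°, groundspeed 186.0 kt
Leg 3: desired track 78.8°; wind correction -2.6° → command heading 76.2°, groundspeed 234.6 kt
Leg 4: desired track 97.3°; wind correction +0.4° → command heading 97.7°, groundspeed 236.1 kt
Leg 5: desired track 113.8°; wind correction +3.1° → command heading 116.9°, groundspeed 234.0 kt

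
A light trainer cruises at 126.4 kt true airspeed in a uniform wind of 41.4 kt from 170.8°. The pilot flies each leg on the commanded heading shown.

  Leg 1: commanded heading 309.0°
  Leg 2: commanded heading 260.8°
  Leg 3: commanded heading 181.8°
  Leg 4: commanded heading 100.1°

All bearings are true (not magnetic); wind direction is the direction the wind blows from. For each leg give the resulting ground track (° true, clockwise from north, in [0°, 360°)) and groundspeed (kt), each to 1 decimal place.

Leg 1: heading 309.0°; drift +10.0° → track 319.0°, groundspeed 159.7 kt
Leg 2: heading 260.8°; drift +18.1° → track 278.9°, groundspeed 133.0 kt
Leg 3: heading 181.8°; drift +5.3° → track 187.1°, groundspeed 86.1 kt
Leg 4: heading 100.1°; drift -19.1° → track 81.0°, groundspeed 119.3 kt

Leg 1: track=319.0°, groundspeed=159.7 kt
Leg 2: track=278.9°, groundspeed=133.0 kt
Leg 3: track=187.1°, groundspeed=86.1 kt
Leg 4: track=81.0°, groundspeed=119.3 kt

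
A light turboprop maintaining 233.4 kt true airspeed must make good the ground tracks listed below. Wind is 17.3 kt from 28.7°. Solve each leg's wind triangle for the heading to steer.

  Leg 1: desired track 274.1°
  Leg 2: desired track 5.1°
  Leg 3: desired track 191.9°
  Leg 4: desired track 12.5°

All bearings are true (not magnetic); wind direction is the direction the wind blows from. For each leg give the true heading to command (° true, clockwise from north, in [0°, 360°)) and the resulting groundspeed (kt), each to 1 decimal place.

Leg 1: desired track 274.1°; wind correction +3.9° → command heading 278.0°, groundspeed 240.1 kt
Leg 2: desired track 5.1°; wind correction +1.7° → command heading 6.8°, groundspeed 217.4 kt
Leg 3: desired track 191.9°; wind correction -1.2° → command heading 190.7°, groundspeed 249.9 kt
Leg 4: desired track 12.5°; wind correction +1.2° → command heading 13.7°, groundspeed 216.7 kt

Leg 1: heading=278.0°, groundspeed=240.1 kt
Leg 2: heading=6.8°, groundspeed=217.4 kt
Leg 3: heading=190.7°, groundspeed=249.9 kt
Leg 4: heading=13.7°, groundspeed=216.7 kt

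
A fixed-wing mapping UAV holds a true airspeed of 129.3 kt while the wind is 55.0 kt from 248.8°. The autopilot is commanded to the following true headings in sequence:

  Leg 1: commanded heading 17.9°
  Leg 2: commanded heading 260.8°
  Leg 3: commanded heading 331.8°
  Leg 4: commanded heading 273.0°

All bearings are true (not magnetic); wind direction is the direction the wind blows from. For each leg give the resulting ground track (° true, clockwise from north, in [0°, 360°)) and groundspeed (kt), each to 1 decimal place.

Leg 1: track=32.5°, groundspeed=169.5 kt
Leg 2: track=269.4°, groundspeed=76.4 kt
Leg 3: track=355.8°, groundspeed=134.2 kt
Leg 4: track=288.9°, groundspeed=82.3 kt

Leg 1: heading 17.9°; drift +14.6° → track 32.5°, groundspeed 169.5 kt
Leg 2: heading 260.8°; drift +8.6° → track 269.4°, groundspeed 76.4 kt
Leg 3: heading 331.8°; drift +24.0° → track 355.8°, groundspeed 134.2 kt
Leg 4: heading 273.0°; drift +15.9° → track 288.9°, groundspeed 82.3 kt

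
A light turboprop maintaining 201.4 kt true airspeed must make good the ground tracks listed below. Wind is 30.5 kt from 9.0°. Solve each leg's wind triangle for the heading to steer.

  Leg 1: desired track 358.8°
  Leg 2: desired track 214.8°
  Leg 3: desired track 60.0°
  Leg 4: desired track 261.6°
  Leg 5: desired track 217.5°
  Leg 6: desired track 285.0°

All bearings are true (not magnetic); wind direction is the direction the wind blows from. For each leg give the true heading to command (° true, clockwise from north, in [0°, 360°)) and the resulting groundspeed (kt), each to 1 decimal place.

Leg 1: desired track 358.8°; wind correction +1.5° → command heading 0.3°, groundspeed 171.3 kt
Leg 2: desired track 214.8°; wind correction +3.8° → command heading 218.6°, groundspeed 228.4 kt
Leg 3: desired track 60.0°; wind correction -6.8° → command heading 53.2°, groundspeed 180.8 kt
Leg 4: desired track 261.6°; wind correction +8.3° → command heading 269.9°, groundspeed 208.4 kt
Leg 5: desired track 217.5°; wind correction +4.1° → command heading 221.6°, groundspeed 227.7 kt
Leg 6: desired track 285.0°; wind correction +8.7° → command heading 293.7°, groundspeed 195.9 kt

Leg 1: heading=0.3°, groundspeed=171.3 kt
Leg 2: heading=218.6°, groundspeed=228.4 kt
Leg 3: heading=53.2°, groundspeed=180.8 kt
Leg 4: heading=269.9°, groundspeed=208.4 kt
Leg 5: heading=221.6°, groundspeed=227.7 kt
Leg 6: heading=293.7°, groundspeed=195.9 kt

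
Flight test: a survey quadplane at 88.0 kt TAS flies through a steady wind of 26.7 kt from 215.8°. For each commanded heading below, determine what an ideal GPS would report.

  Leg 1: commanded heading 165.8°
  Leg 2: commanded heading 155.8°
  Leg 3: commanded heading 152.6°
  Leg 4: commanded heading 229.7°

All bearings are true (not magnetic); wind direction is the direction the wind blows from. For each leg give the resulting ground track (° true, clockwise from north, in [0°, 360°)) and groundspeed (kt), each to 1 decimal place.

Leg 1: track=149.7°, groundspeed=73.7 kt
Leg 2: track=138.6°, groundspeed=78.1 kt
Leg 3: track=135.2°, groundspeed=79.6 kt
Leg 4: track=235.6°, groundspeed=62.4 kt

Leg 1: heading 165.8°; drift -16.1° → track 149.7°, groundspeed 73.7 kt
Leg 2: heading 155.8°; drift -17.2° → track 138.6°, groundspeed 78.1 kt
Leg 3: heading 152.6°; drift -17.4° → track 135.2°, groundspeed 79.6 kt
Leg 4: heading 229.7°; drift +5.9° → track 235.6°, groundspeed 62.4 kt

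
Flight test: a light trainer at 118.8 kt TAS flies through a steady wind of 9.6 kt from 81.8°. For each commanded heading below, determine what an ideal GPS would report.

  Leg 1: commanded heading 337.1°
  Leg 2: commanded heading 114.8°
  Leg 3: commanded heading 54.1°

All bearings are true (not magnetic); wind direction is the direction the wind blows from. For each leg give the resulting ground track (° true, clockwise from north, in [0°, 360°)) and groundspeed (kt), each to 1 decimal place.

Leg 1: track=332.7°, groundspeed=121.6 kt
Leg 2: track=117.5°, groundspeed=110.9 kt
Leg 3: track=51.8°, groundspeed=110.4 kt

Leg 1: heading 337.1°; drift -4.4° → track 332.7°, groundspeed 121.6 kt
Leg 2: heading 114.8°; drift +2.7° → track 117.5°, groundspeed 110.9 kt
Leg 3: heading 54.1°; drift -2.3° → track 51.8°, groundspeed 110.4 kt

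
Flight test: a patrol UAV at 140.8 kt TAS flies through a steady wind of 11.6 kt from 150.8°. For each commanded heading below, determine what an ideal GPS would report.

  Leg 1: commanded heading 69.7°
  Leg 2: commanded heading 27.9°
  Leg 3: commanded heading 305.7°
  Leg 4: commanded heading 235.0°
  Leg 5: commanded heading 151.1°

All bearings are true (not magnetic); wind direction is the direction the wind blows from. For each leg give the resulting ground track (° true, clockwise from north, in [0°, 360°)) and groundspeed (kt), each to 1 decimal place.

Leg 1: track=65.0°, groundspeed=139.5 kt
Leg 2: track=24.1°, groundspeed=147.4 kt
Leg 3: track=307.6°, groundspeed=151.4 kt
Leg 4: track=239.7°, groundspeed=140.1 kt
Leg 5: track=151.1°, groundspeed=129.2 kt

Leg 1: heading 69.7°; drift -4.7° → track 65.0°, groundspeed 139.5 kt
Leg 2: heading 27.9°; drift -3.8° → track 24.1°, groundspeed 147.4 kt
Leg 3: heading 305.7°; drift +1.9° → track 307.6°, groundspeed 151.4 kt
Leg 4: heading 235.0°; drift +4.7° → track 239.7°, groundspeed 140.1 kt
Leg 5: heading 151.1°; drift +0.0° → track 151.1°, groundspeed 129.2 kt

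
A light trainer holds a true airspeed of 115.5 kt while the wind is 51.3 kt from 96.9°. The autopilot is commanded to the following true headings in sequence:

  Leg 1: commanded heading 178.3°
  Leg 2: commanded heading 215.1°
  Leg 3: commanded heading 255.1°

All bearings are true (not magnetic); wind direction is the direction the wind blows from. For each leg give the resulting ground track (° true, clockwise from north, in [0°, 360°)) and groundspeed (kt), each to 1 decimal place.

Leg 1: track=203.5°, groundspeed=119.2 kt
Leg 2: track=233.0°, groundspeed=146.9 kt
Leg 3: track=261.8°, groundspeed=164.2 kt

Leg 1: heading 178.3°; drift +25.2° → track 203.5°, groundspeed 119.2 kt
Leg 2: heading 215.1°; drift +17.9° → track 233.0°, groundspeed 146.9 kt
Leg 3: heading 255.1°; drift +6.7° → track 261.8°, groundspeed 164.2 kt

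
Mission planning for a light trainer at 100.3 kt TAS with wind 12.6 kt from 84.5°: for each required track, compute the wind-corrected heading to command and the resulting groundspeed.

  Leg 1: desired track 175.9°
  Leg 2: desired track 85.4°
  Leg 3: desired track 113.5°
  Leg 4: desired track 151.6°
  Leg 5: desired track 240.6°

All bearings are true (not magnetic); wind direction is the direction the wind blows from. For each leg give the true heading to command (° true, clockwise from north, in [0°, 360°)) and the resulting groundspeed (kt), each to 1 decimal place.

Leg 1: desired track 175.9°; wind correction -7.2° → command heading 168.7°, groundspeed 99.8 kt
Leg 2: desired track 85.4°; wind correction -0.1° → command heading 85.3°, groundspeed 87.7 kt
Leg 3: desired track 113.5°; wind correction -3.5° → command heading 110.0°, groundspeed 89.1 kt
Leg 4: desired track 151.6°; wind correction -6.6° → command heading 145.0°, groundspeed 94.7 kt
Leg 5: desired track 240.6°; wind correction -2.9° → command heading 237.7°, groundspeed 111.7 kt

Leg 1: heading=168.7°, groundspeed=99.8 kt
Leg 2: heading=85.3°, groundspeed=87.7 kt
Leg 3: heading=110.0°, groundspeed=89.1 kt
Leg 4: heading=145.0°, groundspeed=94.7 kt
Leg 5: heading=237.7°, groundspeed=111.7 kt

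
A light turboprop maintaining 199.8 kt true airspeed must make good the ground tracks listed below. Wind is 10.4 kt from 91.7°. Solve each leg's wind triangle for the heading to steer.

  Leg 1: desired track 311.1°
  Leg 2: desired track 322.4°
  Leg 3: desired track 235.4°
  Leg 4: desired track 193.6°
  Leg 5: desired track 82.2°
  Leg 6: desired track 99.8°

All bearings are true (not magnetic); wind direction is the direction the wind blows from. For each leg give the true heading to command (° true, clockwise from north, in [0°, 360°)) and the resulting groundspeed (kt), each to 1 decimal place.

Leg 1: heading=313.0°, groundspeed=207.7 kt
Leg 2: heading=324.7°, groundspeed=206.2 kt
Leg 3: heading=233.6°, groundspeed=208.1 kt
Leg 4: heading=190.7°, groundspeed=201.7 kt
Leg 5: heading=82.7°, groundspeed=189.5 kt
Leg 6: heading=99.4°, groundspeed=189.5 kt

Leg 1: desired track 311.1°; wind correction +1.9° → command heading 313.0°, groundspeed 207.7 kt
Leg 2: desired track 322.4°; wind correction +2.3° → command heading 324.7°, groundspeed 206.2 kt
Leg 3: desired track 235.4°; wind correction -1.8° → command heading 233.6°, groundspeed 208.1 kt
Leg 4: desired track 193.6°; wind correction -2.9° → command heading 190.7°, groundspeed 201.7 kt
Leg 5: desired track 82.2°; wind correction +0.5° → command heading 82.7°, groundspeed 189.5 kt
Leg 6: desired track 99.8°; wind correction -0.4° → command heading 99.4°, groundspeed 189.5 kt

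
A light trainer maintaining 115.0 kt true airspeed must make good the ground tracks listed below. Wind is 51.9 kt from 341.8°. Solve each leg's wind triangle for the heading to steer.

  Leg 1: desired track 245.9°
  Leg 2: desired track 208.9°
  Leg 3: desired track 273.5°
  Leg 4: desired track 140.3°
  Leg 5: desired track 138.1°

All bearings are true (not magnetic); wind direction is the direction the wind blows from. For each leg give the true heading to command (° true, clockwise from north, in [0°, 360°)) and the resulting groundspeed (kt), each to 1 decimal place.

Leg 1: heading=272.6°, groundspeed=108.1 kt
Leg 2: heading=228.2°, groundspeed=143.9 kt
Leg 3: heading=298.3°, groundspeed=85.2 kt
Leg 4: heading=130.8°, groundspeed=161.7 kt
Leg 5: heading=127.6°, groundspeed=160.6 kt

Leg 1: desired track 245.9°; wind correction +26.7° → command heading 272.6°, groundspeed 108.1 kt
Leg 2: desired track 208.9°; wind correction +19.3° → command heading 228.2°, groundspeed 143.9 kt
Leg 3: desired track 273.5°; wind correction +24.8° → command heading 298.3°, groundspeed 85.2 kt
Leg 4: desired track 140.3°; wind correction -9.5° → command heading 130.8°, groundspeed 161.7 kt
Leg 5: desired track 138.1°; wind correction -10.5° → command heading 127.6°, groundspeed 160.6 kt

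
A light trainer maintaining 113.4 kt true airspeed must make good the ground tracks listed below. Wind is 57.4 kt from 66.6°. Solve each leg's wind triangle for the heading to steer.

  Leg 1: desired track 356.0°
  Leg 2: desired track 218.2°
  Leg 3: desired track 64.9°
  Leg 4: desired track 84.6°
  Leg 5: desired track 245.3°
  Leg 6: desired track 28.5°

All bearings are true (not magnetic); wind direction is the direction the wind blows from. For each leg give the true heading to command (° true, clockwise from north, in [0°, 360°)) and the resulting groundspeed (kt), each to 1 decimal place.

Leg 1: desired track 356.0°; wind correction +28.5° → command heading 24.5°, groundspeed 80.6 kt
Leg 2: desired track 218.2°; wind correction -13.9° → command heading 204.3°, groundspeed 160.6 kt
Leg 3: desired track 64.9°; wind correction +0.9° → command heading 65.8°, groundspeed 56.0 kt
Leg 4: desired track 84.6°; wind correction -9.0° → command heading 75.6°, groundspeed 57.4 kt
Leg 5: desired track 245.3°; wind correction -0.7° → command heading 244.6°, groundspeed 170.8 kt
Leg 6: desired track 28.5°; wind correction +18.2° → command heading 46.7°, groundspeed 62.6 kt

Leg 1: heading=24.5°, groundspeed=80.6 kt
Leg 2: heading=204.3°, groundspeed=160.6 kt
Leg 3: heading=65.8°, groundspeed=56.0 kt
Leg 4: heading=75.6°, groundspeed=57.4 kt
Leg 5: heading=244.6°, groundspeed=170.8 kt
Leg 6: heading=46.7°, groundspeed=62.6 kt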